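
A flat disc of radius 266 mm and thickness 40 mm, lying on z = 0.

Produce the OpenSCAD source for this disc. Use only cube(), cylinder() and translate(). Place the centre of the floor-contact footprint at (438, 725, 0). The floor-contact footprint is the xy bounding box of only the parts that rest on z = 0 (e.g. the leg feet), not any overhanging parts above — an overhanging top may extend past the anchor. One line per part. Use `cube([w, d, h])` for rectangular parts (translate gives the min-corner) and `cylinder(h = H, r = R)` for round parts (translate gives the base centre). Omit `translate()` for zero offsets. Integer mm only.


translate([438, 725, 0]) cylinder(h = 40, r = 266);


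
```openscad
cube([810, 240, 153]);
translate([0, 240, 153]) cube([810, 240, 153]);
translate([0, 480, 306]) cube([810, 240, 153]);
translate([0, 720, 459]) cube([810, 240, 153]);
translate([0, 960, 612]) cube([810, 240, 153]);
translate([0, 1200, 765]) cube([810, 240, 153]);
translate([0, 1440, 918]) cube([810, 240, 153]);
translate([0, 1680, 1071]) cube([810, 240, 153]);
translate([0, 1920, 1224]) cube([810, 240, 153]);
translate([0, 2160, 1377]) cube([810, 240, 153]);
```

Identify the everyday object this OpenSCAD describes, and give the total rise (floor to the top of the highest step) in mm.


A staircase. The total rise is 1530 mm.

10 identical blocks, each offset up and back from the previous — a staircase. Each step is 153 mm tall and there are 10 of them, so the total rise is 10 × 153 = 1530 mm.


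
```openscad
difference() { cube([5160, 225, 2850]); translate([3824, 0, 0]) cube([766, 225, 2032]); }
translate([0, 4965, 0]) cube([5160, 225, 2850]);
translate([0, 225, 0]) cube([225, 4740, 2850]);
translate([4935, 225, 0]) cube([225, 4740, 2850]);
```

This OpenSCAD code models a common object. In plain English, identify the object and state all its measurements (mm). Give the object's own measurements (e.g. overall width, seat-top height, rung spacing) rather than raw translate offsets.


A single room: four walls, each 2850 mm tall and 225 mm thick, enclosing an outside footprint 5160×5190 mm (x × y), no floor or roof. The front and back walls (−y and +y sides) run the full x-width; the side walls fit between their inner faces. A door opening 766 mm wide and 2032 mm tall is cut through the front wall from the floor up, its −x edge 3824 mm from the wall's −x end.


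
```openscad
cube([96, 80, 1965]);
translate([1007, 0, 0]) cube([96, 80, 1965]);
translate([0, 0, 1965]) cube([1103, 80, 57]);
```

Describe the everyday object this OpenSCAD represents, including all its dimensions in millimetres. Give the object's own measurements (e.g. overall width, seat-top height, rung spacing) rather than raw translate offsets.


A door frame. The clear opening is 911 mm wide and 1965 mm high. Two 96 mm wide jambs, 80 mm deep, stand either side of the opening from the floor to the top of the opening. A 57 mm thick head sits across the top of both jambs, spanning the full outside width of the frame.


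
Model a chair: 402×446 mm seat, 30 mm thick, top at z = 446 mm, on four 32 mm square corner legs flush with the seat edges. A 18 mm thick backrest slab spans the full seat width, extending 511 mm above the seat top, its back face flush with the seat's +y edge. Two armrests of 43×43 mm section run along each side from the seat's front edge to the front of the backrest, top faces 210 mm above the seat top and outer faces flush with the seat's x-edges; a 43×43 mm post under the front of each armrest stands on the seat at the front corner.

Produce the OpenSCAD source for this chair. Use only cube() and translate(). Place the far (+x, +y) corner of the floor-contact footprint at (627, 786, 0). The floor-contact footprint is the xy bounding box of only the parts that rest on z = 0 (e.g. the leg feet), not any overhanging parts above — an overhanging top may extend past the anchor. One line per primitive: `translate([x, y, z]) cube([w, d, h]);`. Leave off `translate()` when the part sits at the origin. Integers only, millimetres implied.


translate([225, 340, 416]) cube([402, 446, 30]);
translate([225, 340, 0]) cube([32, 32, 416]);
translate([595, 340, 0]) cube([32, 32, 416]);
translate([225, 754, 0]) cube([32, 32, 416]);
translate([595, 754, 0]) cube([32, 32, 416]);
translate([225, 768, 446]) cube([402, 18, 511]);
translate([225, 340, 613]) cube([43, 428, 43]);
translate([584, 340, 613]) cube([43, 428, 43]);
translate([225, 340, 446]) cube([43, 43, 167]);
translate([584, 340, 446]) cube([43, 43, 167]);


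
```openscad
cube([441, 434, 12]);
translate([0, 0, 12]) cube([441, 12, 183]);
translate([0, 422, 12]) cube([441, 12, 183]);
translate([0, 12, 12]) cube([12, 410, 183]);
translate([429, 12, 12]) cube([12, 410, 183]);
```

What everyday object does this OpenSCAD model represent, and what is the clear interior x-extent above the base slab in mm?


An open box. The internal width is 417 mm.

A 441×434 base slab with four walls standing on it — an open box. The base is 441 mm wide and the walls are 12 mm thick, so the internal width is 441 − 2 × 12 = 417 mm.


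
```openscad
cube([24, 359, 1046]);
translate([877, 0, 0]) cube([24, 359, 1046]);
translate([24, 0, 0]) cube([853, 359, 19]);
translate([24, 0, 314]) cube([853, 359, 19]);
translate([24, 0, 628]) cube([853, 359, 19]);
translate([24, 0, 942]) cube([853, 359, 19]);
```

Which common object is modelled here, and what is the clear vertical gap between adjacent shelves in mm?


A bookshelf. The clear shelf gap is 295 mm.

Two tall side panels with 4 horizontal boards between them — a bookshelf. The first two shelf undersides are at z = 0 and z = 314; with shelf thickness 19, the clear gap is 314 − 0 − 19 = 295 mm.


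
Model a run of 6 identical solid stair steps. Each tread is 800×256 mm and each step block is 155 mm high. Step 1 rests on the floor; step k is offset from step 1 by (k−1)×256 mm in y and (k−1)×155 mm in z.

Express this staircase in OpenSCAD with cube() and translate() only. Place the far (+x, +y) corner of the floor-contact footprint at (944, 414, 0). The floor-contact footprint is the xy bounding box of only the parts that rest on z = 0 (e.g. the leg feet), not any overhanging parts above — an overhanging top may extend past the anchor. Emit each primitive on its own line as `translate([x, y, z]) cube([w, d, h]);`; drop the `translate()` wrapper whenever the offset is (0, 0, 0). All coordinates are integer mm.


translate([144, 158, 0]) cube([800, 256, 155]);
translate([144, 414, 155]) cube([800, 256, 155]);
translate([144, 670, 310]) cube([800, 256, 155]);
translate([144, 926, 465]) cube([800, 256, 155]);
translate([144, 1182, 620]) cube([800, 256, 155]);
translate([144, 1438, 775]) cube([800, 256, 155]);


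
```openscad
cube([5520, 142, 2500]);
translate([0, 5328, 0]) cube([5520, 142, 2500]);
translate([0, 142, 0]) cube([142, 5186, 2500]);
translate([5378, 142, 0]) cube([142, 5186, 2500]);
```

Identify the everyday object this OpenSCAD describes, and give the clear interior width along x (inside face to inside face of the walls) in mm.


A house (or room) frame. The interior width is 5236 mm.

Four 2500 mm walls enclosing a rectangle with no floor or roof — a room or house frame. Outside width is 5520 mm and wall thickness is 142 mm, so the interior width is 5520 − 2 × 142 = 5236 mm.


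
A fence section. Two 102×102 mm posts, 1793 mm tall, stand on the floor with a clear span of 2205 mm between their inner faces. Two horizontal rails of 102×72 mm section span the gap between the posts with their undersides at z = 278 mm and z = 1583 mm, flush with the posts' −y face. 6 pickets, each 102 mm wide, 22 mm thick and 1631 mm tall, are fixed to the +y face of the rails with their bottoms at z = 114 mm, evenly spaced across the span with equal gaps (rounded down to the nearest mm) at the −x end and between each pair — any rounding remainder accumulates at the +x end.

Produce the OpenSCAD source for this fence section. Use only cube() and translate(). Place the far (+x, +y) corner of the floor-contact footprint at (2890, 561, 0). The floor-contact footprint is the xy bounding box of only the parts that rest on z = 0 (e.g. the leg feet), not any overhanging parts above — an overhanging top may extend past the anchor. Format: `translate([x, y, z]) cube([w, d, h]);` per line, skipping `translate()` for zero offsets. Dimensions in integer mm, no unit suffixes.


translate([481, 459, 0]) cube([102, 102, 1793]);
translate([2788, 459, 0]) cube([102, 102, 1793]);
translate([583, 459, 278]) cube([2205, 102, 72]);
translate([583, 459, 1583]) cube([2205, 102, 72]);
translate([810, 561, 114]) cube([102, 22, 1631]);
translate([1139, 561, 114]) cube([102, 22, 1631]);
translate([1468, 561, 114]) cube([102, 22, 1631]);
translate([1797, 561, 114]) cube([102, 22, 1631]);
translate([2126, 561, 114]) cube([102, 22, 1631]);
translate([2455, 561, 114]) cube([102, 22, 1631]);


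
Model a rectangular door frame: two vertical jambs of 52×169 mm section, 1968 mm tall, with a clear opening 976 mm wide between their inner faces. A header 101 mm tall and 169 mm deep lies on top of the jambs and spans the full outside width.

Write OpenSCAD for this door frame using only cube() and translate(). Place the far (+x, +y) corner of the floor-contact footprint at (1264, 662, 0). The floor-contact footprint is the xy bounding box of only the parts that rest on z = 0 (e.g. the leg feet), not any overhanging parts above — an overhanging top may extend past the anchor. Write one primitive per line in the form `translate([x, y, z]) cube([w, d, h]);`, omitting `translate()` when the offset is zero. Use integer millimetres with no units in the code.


translate([184, 493, 0]) cube([52, 169, 1968]);
translate([1212, 493, 0]) cube([52, 169, 1968]);
translate([184, 493, 1968]) cube([1080, 169, 101]);


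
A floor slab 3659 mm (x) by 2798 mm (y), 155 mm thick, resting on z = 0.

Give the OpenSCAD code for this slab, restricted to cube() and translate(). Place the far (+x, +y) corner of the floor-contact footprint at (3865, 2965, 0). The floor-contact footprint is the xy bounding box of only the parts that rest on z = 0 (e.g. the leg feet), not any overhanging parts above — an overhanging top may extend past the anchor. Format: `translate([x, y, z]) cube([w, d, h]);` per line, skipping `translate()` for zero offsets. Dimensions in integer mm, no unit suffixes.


translate([206, 167, 0]) cube([3659, 2798, 155]);


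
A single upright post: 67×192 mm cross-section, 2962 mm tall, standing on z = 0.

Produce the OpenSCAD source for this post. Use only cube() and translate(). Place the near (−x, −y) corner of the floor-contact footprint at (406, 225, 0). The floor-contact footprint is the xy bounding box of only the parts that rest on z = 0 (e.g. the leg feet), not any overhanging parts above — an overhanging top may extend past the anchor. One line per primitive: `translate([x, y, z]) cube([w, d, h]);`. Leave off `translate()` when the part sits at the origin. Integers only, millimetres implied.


translate([406, 225, 0]) cube([67, 192, 2962]);


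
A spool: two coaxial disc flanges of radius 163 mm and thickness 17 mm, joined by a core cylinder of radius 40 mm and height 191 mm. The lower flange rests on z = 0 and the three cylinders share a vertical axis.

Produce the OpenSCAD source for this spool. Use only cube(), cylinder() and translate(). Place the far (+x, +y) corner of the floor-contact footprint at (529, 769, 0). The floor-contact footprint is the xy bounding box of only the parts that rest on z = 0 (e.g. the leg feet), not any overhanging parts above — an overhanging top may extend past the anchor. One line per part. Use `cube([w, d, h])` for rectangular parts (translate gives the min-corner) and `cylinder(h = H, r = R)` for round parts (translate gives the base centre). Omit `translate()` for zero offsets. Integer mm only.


translate([366, 606, 0]) cylinder(h = 17, r = 163);
translate([366, 606, 17]) cylinder(h = 191, r = 40);
translate([366, 606, 208]) cylinder(h = 17, r = 163);


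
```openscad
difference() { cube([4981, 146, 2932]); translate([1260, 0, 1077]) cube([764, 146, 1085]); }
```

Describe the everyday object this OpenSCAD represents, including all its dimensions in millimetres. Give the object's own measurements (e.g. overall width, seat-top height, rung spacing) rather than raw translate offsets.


A wall 4981 mm long (x), 146 mm thick (y), 2932 mm tall, with a rectangular window opening cut through it. The opening is 764 mm wide and 1085 mm tall; its sill is at z = 1077 mm and its near (−x) edge is 1260 mm from the wall's −x end. The opening passes through the full wall thickness.


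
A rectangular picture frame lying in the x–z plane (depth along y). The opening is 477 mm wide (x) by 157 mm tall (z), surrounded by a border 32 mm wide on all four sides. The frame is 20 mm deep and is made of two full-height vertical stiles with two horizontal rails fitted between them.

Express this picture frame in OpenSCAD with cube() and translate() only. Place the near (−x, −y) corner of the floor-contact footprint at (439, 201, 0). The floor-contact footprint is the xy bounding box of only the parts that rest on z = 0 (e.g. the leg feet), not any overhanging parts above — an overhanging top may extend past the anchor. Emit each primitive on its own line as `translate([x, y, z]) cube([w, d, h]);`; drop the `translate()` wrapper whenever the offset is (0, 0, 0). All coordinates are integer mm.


translate([439, 201, 0]) cube([32, 20, 221]);
translate([948, 201, 0]) cube([32, 20, 221]);
translate([471, 201, 0]) cube([477, 20, 32]);
translate([471, 201, 189]) cube([477, 20, 32]);


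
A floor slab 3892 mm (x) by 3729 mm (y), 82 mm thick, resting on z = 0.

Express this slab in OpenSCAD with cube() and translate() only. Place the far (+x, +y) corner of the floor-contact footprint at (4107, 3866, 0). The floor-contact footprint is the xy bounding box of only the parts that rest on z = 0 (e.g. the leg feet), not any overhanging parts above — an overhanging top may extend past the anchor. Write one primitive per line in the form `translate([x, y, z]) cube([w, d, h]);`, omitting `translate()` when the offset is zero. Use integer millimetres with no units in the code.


translate([215, 137, 0]) cube([3892, 3729, 82]);


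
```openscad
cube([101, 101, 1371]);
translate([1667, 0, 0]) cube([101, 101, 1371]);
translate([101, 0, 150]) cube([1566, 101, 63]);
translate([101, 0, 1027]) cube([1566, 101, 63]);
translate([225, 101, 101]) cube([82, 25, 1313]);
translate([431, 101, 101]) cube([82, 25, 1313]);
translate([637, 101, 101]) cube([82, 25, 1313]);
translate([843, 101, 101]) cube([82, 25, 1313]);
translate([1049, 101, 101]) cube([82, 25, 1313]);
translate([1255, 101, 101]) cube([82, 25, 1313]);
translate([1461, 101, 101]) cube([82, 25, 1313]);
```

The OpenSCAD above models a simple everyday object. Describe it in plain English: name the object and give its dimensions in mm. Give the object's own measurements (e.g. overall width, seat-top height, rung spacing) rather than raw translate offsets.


A fence section. Two 101×101 mm posts, 1371 mm tall, stand on the floor with a clear span of 1566 mm between their inner faces. Two horizontal rails of 101×63 mm section span the gap between the posts with their undersides at z = 150 mm and z = 1027 mm, flush with the posts' −y face. 7 pickets, each 82 mm wide, 25 mm thick and 1313 mm tall, are fixed to the +y face of the rails with their bottoms at z = 101 mm, spaced across the span with a 124 mm gap after the −x post and between neighbouring pickets and before the +x post.


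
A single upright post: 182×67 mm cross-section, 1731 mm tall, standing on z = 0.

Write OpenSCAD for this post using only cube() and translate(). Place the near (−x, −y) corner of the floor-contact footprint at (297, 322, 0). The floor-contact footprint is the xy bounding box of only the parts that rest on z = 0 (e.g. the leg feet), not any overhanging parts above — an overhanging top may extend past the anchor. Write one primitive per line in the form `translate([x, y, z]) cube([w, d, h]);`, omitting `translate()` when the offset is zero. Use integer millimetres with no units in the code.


translate([297, 322, 0]) cube([182, 67, 1731]);


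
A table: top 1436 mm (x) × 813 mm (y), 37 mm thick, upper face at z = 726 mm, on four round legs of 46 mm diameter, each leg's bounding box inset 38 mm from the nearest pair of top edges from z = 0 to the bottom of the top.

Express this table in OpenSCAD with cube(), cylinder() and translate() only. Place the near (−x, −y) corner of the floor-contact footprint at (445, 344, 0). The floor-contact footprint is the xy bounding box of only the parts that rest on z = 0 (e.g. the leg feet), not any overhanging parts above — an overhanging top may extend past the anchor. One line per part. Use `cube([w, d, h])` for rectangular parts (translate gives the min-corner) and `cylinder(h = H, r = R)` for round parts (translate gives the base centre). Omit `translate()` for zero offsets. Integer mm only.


translate([407, 306, 689]) cube([1436, 813, 37]);
translate([468, 367, 0]) cylinder(h = 689, r = 23);
translate([1782, 367, 0]) cylinder(h = 689, r = 23);
translate([468, 1058, 0]) cylinder(h = 689, r = 23);
translate([1782, 1058, 0]) cylinder(h = 689, r = 23);


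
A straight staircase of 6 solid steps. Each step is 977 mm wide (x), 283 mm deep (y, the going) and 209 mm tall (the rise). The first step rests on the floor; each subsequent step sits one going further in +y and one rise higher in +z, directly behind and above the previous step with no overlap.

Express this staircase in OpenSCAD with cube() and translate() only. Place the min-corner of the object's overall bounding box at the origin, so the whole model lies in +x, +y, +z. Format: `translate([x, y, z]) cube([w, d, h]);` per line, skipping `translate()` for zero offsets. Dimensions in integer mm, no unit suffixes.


cube([977, 283, 209]);
translate([0, 283, 209]) cube([977, 283, 209]);
translate([0, 566, 418]) cube([977, 283, 209]);
translate([0, 849, 627]) cube([977, 283, 209]);
translate([0, 1132, 836]) cube([977, 283, 209]);
translate([0, 1415, 1045]) cube([977, 283, 209]);


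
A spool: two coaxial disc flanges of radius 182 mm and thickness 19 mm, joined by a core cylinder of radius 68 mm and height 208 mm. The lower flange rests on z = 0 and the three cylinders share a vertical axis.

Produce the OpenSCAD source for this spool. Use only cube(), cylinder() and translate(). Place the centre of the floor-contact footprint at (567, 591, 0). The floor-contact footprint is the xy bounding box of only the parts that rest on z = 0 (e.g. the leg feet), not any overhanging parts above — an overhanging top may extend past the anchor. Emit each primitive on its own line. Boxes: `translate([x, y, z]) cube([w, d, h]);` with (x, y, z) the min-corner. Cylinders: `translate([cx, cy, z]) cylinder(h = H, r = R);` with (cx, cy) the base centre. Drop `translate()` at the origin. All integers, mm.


translate([567, 591, 0]) cylinder(h = 19, r = 182);
translate([567, 591, 19]) cylinder(h = 208, r = 68);
translate([567, 591, 227]) cylinder(h = 19, r = 182);


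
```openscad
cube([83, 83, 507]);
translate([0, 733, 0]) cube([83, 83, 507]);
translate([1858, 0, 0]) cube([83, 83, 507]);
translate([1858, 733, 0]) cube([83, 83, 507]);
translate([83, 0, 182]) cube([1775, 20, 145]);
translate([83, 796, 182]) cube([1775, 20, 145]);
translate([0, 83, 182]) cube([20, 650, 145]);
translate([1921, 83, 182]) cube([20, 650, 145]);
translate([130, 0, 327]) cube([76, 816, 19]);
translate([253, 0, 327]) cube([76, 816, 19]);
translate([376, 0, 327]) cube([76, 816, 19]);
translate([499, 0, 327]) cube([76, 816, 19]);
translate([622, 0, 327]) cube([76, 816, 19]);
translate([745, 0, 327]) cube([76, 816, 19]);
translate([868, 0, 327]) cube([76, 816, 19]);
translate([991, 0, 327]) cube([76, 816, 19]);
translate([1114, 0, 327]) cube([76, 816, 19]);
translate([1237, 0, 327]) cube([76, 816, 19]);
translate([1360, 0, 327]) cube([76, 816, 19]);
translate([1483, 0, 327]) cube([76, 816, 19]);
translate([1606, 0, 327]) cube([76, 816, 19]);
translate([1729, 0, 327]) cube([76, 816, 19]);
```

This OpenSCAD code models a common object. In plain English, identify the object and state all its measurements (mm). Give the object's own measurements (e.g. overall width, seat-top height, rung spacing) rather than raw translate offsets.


A bed frame 1941 mm long (x) by 816 mm wide (y). Four 83×83 mm corner posts, 507 mm tall, at the corners of the footprint. Four rails of 20 mm thickness and 145 mm height run between adjacent posts with their undersides at z = 182 mm, their outer faces flush with the outside of the frame (the two x-running rails run between the posts' inner faces; the two y-running rails run between the posts' inner faces). 14 slats, each 76 mm wide (x) and 19 mm thick, lie across the top of the two x-running rails, running the full 816 mm width of the frame in y; along x they sit between the end posts with a 47 mm gap after the −x posts and between neighbouring slats, leaving 53 mm before the +x posts.


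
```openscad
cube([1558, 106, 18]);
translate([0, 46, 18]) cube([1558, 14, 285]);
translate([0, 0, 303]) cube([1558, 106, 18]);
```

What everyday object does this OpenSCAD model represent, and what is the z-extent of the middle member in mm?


An I-beam. The web height is 285 mm.

Two wide flanges with a thin centred web — an I-beam. Overall 321 mm minus two 18 mm flanges gives a web of 321 − 2·18 = 285 mm.


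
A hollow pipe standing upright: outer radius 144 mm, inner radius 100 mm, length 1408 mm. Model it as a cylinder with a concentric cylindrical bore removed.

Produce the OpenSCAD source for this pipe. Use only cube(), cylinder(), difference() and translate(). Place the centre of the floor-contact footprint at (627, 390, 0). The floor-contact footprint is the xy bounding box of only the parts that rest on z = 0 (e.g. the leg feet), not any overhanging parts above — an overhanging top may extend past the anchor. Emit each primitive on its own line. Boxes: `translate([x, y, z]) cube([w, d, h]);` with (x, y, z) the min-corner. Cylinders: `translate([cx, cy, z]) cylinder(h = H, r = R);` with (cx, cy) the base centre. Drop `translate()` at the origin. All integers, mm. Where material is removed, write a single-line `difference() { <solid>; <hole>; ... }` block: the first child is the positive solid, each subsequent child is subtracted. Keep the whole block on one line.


difference() { translate([627, 390, 0]) cylinder(h = 1408, r = 144); translate([627, 390, 0]) cylinder(h = 1408, r = 100); }


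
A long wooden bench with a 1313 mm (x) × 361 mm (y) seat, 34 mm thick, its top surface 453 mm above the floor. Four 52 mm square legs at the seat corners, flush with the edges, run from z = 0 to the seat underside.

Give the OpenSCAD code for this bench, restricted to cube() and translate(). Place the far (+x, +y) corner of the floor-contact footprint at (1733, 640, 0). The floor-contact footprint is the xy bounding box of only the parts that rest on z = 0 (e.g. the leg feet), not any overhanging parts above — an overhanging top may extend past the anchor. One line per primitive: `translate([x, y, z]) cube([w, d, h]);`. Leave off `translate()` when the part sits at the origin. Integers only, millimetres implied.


translate([420, 279, 419]) cube([1313, 361, 34]);
translate([420, 279, 0]) cube([52, 52, 419]);
translate([420, 588, 0]) cube([52, 52, 419]);
translate([1681, 279, 0]) cube([52, 52, 419]);
translate([1681, 588, 0]) cube([52, 52, 419]);


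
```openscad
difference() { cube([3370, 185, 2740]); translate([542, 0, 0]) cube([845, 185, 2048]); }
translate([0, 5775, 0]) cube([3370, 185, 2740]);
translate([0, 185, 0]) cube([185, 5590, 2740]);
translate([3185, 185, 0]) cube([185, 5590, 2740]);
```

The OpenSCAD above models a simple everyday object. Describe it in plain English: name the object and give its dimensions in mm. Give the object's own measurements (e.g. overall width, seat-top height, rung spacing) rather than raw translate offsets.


A single room: four walls, each 2740 mm tall and 185 mm thick, enclosing an outside footprint 3370×5960 mm (x × y), no floor or roof. The front and back walls (−y and +y sides) run the full x-width; the side walls fit between their inner faces. A door opening 845 mm wide and 2048 mm tall is cut through the front wall from the floor up, its −x edge 542 mm from the wall's −x end.


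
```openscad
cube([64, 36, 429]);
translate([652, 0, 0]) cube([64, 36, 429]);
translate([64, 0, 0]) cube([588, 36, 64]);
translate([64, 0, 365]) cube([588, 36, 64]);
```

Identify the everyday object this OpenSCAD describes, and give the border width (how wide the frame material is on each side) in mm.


A picture frame. The border width is 64 mm.

Four thin pieces enclosing a rectangular opening — a picture frame. The two full-height stiles are 429 mm tall; the top rail sits at z = 365 and is 64 mm tall, so the border above the opening is 429 − 365 = 64 mm, matching the stile x-width.


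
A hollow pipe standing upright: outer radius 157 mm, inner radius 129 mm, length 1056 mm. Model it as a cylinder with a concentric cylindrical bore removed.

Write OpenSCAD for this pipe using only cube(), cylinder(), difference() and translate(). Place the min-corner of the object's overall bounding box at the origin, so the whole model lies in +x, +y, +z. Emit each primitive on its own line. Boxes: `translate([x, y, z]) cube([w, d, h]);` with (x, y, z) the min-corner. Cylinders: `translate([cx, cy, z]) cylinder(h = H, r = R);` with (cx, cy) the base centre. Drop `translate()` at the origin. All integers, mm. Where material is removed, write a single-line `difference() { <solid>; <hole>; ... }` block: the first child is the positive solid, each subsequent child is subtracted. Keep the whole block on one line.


difference() { translate([157, 157, 0]) cylinder(h = 1056, r = 157); translate([157, 157, 0]) cylinder(h = 1056, r = 129); }


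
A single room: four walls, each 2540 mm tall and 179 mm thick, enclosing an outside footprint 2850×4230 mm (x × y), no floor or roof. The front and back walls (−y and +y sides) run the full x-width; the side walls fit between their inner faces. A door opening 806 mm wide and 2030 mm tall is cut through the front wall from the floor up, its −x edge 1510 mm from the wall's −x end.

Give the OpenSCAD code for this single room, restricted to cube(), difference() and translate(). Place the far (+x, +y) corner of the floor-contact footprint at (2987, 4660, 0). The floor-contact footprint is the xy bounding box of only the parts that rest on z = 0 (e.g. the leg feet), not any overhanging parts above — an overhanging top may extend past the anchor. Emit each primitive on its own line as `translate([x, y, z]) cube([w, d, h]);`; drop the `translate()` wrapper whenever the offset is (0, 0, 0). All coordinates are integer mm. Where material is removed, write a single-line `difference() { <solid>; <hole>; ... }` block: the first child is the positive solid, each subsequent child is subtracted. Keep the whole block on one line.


difference() { translate([137, 430, 0]) cube([2850, 179, 2540]); translate([1647, 430, 0]) cube([806, 179, 2030]); }
translate([137, 4481, 0]) cube([2850, 179, 2540]);
translate([137, 609, 0]) cube([179, 3872, 2540]);
translate([2808, 609, 0]) cube([179, 3872, 2540]);


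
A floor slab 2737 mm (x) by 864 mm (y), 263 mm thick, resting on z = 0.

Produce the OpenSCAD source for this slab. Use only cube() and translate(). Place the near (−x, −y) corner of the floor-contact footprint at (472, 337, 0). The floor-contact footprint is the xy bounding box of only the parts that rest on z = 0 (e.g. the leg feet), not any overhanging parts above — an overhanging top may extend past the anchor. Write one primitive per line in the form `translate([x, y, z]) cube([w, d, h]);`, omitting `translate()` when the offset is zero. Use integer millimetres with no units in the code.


translate([472, 337, 0]) cube([2737, 864, 263]);


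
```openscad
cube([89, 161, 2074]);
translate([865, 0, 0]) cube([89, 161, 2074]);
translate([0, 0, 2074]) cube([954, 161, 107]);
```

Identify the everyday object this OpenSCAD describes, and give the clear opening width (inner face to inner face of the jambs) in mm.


A door frame. The clear opening width is 776 mm.

Two 2074 mm tall posts with a header on top — a door frame. The left jamb is 89 mm wide at x = 0; the right jamb starts at x = 865. The clear opening is 865 − 89 = 776 mm.


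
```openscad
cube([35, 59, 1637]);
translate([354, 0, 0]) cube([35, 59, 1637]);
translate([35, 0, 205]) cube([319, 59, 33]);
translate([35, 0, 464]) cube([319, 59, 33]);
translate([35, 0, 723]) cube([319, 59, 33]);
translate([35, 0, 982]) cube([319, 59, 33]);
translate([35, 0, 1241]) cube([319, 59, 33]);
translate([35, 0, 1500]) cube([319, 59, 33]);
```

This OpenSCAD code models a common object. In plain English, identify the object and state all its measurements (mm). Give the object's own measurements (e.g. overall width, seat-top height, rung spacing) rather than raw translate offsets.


A straight ladder. Two 35×59 mm vertical rails, 1637 mm tall, stand 389 mm apart (outside-to-outside) with their front faces coplanar on the −y side. 6 rungs, each 59 mm deep and 33 mm tall, span between the inner faces of the rails, front faces flush with the rails. The lowest rung's underside is at z = 205 mm and rungs are spaced 259 mm apart (underside to underside).


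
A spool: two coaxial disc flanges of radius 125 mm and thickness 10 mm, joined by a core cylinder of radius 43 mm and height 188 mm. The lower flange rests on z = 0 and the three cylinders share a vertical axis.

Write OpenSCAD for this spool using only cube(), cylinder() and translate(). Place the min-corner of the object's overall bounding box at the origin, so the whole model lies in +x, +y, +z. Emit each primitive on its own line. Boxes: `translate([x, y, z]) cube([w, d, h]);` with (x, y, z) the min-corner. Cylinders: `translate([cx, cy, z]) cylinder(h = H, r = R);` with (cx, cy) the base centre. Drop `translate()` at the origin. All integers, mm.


translate([125, 125, 0]) cylinder(h = 10, r = 125);
translate([125, 125, 10]) cylinder(h = 188, r = 43);
translate([125, 125, 198]) cylinder(h = 10, r = 125);


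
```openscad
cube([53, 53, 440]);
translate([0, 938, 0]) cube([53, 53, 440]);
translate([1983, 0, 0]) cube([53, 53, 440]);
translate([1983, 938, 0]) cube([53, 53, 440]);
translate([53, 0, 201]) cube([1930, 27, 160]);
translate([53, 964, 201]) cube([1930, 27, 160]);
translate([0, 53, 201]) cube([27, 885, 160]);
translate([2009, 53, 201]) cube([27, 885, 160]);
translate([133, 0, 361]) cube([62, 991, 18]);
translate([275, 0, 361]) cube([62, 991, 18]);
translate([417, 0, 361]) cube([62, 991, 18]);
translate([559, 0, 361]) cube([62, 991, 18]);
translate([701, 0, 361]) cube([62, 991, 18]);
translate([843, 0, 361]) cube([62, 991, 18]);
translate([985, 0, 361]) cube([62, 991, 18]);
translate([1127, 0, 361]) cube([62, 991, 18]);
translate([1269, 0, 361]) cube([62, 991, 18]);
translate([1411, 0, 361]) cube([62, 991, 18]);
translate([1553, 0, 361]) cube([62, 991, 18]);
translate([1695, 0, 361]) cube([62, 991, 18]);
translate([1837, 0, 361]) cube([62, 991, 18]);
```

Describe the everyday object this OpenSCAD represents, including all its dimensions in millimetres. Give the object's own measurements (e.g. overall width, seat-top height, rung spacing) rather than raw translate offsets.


A bed frame 2036 mm long (x) by 991 mm wide (y). Four 53×53 mm corner posts, 440 mm tall, at the corners of the footprint. Four rails of 27 mm thickness and 160 mm height run between adjacent posts with their undersides at z = 201 mm, their outer faces flush with the outside of the frame (the two x-running rails run between the posts' inner faces; the two y-running rails run between the posts' inner faces). 13 slats, each 62 mm wide (x) and 18 mm thick, lie across the top of the two x-running rails, running the full 991 mm width of the frame in y; along x they sit between the end posts with a 80 mm gap after the −x posts and between neighbouring slats, leaving 84 mm before the +x posts.


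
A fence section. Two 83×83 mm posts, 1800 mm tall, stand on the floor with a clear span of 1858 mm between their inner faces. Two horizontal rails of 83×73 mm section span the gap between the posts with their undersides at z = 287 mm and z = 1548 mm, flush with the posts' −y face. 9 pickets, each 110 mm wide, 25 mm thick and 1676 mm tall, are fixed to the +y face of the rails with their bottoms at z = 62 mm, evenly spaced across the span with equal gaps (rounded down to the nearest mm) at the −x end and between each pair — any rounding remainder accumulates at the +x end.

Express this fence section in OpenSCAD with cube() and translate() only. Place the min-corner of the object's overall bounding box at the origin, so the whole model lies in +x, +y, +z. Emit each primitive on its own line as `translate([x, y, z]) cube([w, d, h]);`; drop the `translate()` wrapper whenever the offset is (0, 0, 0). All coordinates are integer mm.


cube([83, 83, 1800]);
translate([1941, 0, 0]) cube([83, 83, 1800]);
translate([83, 0, 287]) cube([1858, 83, 73]);
translate([83, 0, 1548]) cube([1858, 83, 73]);
translate([169, 83, 62]) cube([110, 25, 1676]);
translate([365, 83, 62]) cube([110, 25, 1676]);
translate([561, 83, 62]) cube([110, 25, 1676]);
translate([757, 83, 62]) cube([110, 25, 1676]);
translate([953, 83, 62]) cube([110, 25, 1676]);
translate([1149, 83, 62]) cube([110, 25, 1676]);
translate([1345, 83, 62]) cube([110, 25, 1676]);
translate([1541, 83, 62]) cube([110, 25, 1676]);
translate([1737, 83, 62]) cube([110, 25, 1676]);


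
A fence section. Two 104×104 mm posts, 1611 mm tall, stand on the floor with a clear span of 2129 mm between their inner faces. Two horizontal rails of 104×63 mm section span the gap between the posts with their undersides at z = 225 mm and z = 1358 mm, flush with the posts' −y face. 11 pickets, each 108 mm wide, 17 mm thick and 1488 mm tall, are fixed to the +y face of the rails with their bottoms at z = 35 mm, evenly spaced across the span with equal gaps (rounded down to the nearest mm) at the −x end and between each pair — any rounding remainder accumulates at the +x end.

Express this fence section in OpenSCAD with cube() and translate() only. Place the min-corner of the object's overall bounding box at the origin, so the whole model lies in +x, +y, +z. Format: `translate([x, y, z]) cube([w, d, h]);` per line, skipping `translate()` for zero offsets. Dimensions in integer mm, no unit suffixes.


cube([104, 104, 1611]);
translate([2233, 0, 0]) cube([104, 104, 1611]);
translate([104, 0, 225]) cube([2129, 104, 63]);
translate([104, 0, 1358]) cube([2129, 104, 63]);
translate([182, 104, 35]) cube([108, 17, 1488]);
translate([368, 104, 35]) cube([108, 17, 1488]);
translate([554, 104, 35]) cube([108, 17, 1488]);
translate([740, 104, 35]) cube([108, 17, 1488]);
translate([926, 104, 35]) cube([108, 17, 1488]);
translate([1112, 104, 35]) cube([108, 17, 1488]);
translate([1298, 104, 35]) cube([108, 17, 1488]);
translate([1484, 104, 35]) cube([108, 17, 1488]);
translate([1670, 104, 35]) cube([108, 17, 1488]);
translate([1856, 104, 35]) cube([108, 17, 1488]);
translate([2042, 104, 35]) cube([108, 17, 1488]);


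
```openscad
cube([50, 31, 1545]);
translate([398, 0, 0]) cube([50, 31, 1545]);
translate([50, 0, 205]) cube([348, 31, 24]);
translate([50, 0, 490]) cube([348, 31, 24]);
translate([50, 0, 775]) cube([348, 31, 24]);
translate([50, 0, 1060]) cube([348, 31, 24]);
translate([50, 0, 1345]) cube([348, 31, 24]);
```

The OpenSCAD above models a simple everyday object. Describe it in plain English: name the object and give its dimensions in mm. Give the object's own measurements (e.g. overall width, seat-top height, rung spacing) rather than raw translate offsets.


A straight ladder. Two 50×31 mm vertical rails, 1545 mm tall, stand 448 mm apart (outside-to-outside) with their front faces coplanar on the −y side. 5 rungs, each 31 mm deep and 24 mm tall, span between the inner faces of the rails, front faces flush with the rails. The lowest rung's underside is at z = 205 mm and rungs are spaced 285 mm apart (underside to underside).


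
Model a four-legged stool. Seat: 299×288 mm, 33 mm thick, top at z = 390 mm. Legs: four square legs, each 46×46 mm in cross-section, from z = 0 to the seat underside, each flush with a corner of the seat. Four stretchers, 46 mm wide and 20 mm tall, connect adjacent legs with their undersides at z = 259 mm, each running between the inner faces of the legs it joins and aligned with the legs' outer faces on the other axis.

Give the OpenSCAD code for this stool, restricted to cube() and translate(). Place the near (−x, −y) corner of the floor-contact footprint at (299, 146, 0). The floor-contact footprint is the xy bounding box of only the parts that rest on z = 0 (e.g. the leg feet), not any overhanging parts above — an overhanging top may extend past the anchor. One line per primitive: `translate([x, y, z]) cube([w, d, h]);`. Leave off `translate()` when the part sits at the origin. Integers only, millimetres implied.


translate([299, 146, 357]) cube([299, 288, 33]);
translate([299, 146, 0]) cube([46, 46, 357]);
translate([552, 146, 0]) cube([46, 46, 357]);
translate([299, 388, 0]) cube([46, 46, 357]);
translate([552, 388, 0]) cube([46, 46, 357]);
translate([345, 146, 259]) cube([207, 46, 20]);
translate([345, 388, 259]) cube([207, 46, 20]);
translate([299, 192, 259]) cube([46, 196, 20]);
translate([552, 192, 259]) cube([46, 196, 20]);


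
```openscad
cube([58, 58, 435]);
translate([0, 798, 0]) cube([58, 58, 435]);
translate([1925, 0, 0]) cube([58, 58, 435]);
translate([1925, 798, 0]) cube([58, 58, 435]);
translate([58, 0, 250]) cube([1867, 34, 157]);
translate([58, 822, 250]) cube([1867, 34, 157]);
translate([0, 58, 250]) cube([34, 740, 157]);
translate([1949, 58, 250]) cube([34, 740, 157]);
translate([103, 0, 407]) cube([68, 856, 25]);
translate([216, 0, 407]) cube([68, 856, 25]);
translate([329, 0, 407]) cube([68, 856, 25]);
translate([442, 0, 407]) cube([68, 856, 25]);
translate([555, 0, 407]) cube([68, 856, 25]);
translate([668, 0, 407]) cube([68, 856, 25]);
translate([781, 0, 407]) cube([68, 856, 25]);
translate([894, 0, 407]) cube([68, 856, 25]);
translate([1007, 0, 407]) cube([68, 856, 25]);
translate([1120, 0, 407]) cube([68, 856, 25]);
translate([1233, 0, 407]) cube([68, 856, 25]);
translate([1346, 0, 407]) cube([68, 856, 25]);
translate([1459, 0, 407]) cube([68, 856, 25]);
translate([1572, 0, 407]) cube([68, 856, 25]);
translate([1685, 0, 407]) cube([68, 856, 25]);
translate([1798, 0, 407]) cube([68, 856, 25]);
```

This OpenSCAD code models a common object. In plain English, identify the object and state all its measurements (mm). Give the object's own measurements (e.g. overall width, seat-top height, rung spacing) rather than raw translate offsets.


A bed frame 1983 mm long (x) by 856 mm wide (y). Four 58×58 mm corner posts, 435 mm tall, at the corners of the footprint. Four rails of 34 mm thickness and 157 mm height run between adjacent posts with their undersides at z = 250 mm, their outer faces flush with the outside of the frame (the two x-running rails run between the posts' inner faces; the two y-running rails run between the posts' inner faces). 16 slats, each 68 mm wide (x) and 25 mm thick, lie across the top of the two x-running rails, running the full 856 mm width of the frame in y; along x they sit between the end posts with a 45 mm gap after the −x posts and between neighbouring slats, leaving 59 mm before the +x posts.


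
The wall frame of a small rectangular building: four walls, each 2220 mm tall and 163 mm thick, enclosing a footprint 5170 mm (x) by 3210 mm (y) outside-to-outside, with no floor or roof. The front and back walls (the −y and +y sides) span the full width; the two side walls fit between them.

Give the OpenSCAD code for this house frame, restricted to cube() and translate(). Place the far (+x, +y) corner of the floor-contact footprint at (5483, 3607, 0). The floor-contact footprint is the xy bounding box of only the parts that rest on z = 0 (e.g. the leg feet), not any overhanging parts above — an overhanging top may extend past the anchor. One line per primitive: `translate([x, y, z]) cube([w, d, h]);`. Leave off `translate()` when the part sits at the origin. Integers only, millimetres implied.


translate([313, 397, 0]) cube([5170, 163, 2220]);
translate([313, 3444, 0]) cube([5170, 163, 2220]);
translate([313, 560, 0]) cube([163, 2884, 2220]);
translate([5320, 560, 0]) cube([163, 2884, 2220]);
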